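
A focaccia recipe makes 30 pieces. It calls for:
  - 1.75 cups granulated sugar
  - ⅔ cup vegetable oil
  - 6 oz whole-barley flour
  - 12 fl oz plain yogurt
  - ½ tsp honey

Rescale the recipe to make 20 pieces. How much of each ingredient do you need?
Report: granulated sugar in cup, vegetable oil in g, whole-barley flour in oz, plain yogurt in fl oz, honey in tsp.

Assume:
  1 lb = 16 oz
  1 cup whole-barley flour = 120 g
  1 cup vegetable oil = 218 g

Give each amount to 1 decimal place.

Scaling factor: 20/30 = 2/3.
granulated sugar: 1.75 cup × 2/3 ≈ 1.2 cup
vegetable oil: 2/3 cup × 2/3 × 218 g/cup ≈ 96.9 g
whole-barley flour: 6 oz × 2/3 = 4.0 oz
plain yogurt: 12 fl oz × 2/3 = 8.0 fl oz
honey: 0.5 tsp × 2/3 ≈ 0.3 tsp

granulated sugar: 1.2 cup; vegetable oil: 96.9 g; whole-barley flour: 4.0 oz; plain yogurt: 8.0 fl oz; honey: 0.3 tsp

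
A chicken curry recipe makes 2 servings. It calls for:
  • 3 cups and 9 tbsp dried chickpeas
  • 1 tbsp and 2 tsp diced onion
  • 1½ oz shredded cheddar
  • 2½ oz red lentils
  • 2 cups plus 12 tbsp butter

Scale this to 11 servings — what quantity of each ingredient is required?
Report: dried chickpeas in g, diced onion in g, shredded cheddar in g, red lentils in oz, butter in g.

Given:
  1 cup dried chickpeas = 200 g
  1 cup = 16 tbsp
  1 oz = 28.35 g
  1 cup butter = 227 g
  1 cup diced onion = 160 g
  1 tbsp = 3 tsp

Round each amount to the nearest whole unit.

Scaling factor: 11/2 = 5.5.
dried chickpeas: (3 cup + 9 tbsp = 3.5625 cup) × 11/2 × 200 g/cup ≈ 3919 g
diced onion: (1 tbsp + 2 tsp = 5/3 tbsp) × 11/2 ÷ 16 tbsp/cup × 160 g/cup ≈ 92 g
shredded cheddar: 1.5 oz × 11/2 × 28.35 g/oz ≈ 234 g
red lentils: 2.5 oz × 11/2 ≈ 14 oz
butter: (2 cup + 12 tbsp = 2.75 cup) × 11/2 × 227 g/cup ≈ 3433 g

dried chickpeas: 3919 g; diced onion: 92 g; shredded cheddar: 234 g; red lentils: 14 oz; butter: 3433 g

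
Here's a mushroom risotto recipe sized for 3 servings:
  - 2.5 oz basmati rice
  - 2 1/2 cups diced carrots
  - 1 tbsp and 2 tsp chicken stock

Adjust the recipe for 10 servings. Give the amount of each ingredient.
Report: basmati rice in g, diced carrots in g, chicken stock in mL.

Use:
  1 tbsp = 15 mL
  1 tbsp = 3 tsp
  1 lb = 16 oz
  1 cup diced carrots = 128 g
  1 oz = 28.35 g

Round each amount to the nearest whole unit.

Scaling factor: 10/3.
basmati rice: 2.5 oz × 10/3 × 28.35 g/oz ≈ 236 g
diced carrots: 2.5 cup × 10/3 × 128 g/cup ≈ 1067 g
chicken stock: (1 tbsp + 2 tsp = 5/3 tbsp) × 10/3 × 15 mL/tbsp ≈ 83 mL

basmati rice: 236 g; diced carrots: 1067 g; chicken stock: 83 mL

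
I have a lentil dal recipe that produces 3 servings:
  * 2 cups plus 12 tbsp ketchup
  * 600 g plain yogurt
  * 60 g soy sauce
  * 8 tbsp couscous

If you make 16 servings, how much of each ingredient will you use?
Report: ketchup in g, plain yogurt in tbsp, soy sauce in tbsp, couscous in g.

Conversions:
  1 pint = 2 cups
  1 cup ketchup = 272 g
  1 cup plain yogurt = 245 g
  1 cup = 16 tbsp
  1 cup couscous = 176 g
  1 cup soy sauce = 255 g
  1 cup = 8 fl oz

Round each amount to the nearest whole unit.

Scaling factor: 16/3.
ketchup: (2 cup + 12 tbsp = 2.75 cup) × 16/3 × 272 g/cup ≈ 3989 g
plain yogurt: 600 g × 16/3 ÷ 245 g/cup × 16 tbsp/cup ≈ 209 tbsp
soy sauce: 60 g × 16/3 ÷ 255 g/cup × 16 tbsp/cup ≈ 20 tbsp
couscous: 8 tbsp × 16/3 ÷ 16 tbsp/cup × 176 g/cup ≈ 469 g

ketchup: 3989 g; plain yogurt: 209 tbsp; soy sauce: 20 tbsp; couscous: 469 g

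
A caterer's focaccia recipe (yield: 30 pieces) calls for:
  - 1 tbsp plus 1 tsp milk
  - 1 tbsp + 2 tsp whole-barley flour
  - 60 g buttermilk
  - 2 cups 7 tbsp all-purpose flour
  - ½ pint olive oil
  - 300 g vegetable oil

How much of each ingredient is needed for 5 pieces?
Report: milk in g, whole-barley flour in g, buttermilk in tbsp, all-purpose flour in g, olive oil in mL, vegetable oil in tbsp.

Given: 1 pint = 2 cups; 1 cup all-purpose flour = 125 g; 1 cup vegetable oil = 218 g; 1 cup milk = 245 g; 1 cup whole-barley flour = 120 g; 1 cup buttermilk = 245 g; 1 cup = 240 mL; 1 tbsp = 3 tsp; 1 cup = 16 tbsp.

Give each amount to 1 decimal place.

Scaling factor: 5/30 = 1/6.
milk: (1 tbsp + 1 tsp = 4/3 tbsp) × 1/6 ÷ 16 tbsp/cup × 245 g/cup ≈ 3.4 g
whole-barley flour: (1 tbsp + 2 tsp = 5/3 tbsp) × 1/6 ÷ 16 tbsp/cup × 120 g/cup ≈ 2.1 g
buttermilk: 60 g × 1/6 ÷ 245 g/cup × 16 tbsp/cup ≈ 0.7 tbsp
all-purpose flour: (2 cup + 7 tbsp = 2.4375 cup) × 1/6 × 125 g/cup ≈ 50.8 g
olive oil: 0.5 pint × 1/6 × 2 cup/pint × 240 mL/cup = 40.0 mL
vegetable oil: 300 g × 1/6 ÷ 218 g/cup × 16 tbsp/cup ≈ 3.7 tbsp

milk: 3.4 g; whole-barley flour: 2.1 g; buttermilk: 0.7 tbsp; all-purpose flour: 50.8 g; olive oil: 40.0 mL; vegetable oil: 3.7 tbsp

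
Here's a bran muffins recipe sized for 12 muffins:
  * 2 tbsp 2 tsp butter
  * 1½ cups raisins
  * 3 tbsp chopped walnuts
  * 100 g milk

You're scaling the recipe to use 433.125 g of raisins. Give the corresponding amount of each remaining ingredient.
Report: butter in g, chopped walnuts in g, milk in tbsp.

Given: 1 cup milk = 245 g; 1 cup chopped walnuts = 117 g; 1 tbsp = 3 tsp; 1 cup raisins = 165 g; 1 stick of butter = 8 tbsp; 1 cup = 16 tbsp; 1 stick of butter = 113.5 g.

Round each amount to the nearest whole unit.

butter: 66 g; chopped walnuts: 38 g; milk: 11 tbsp

The original recipe has 247.5 g of raisins, so the scaling factor is 433.125 ÷ 247.5 = 7/4 = 1.75.
butter: (2 tbsp + 2 tsp = 8/3 tbsp) × 7/4 ÷ 8 tbsp/stick × 113.5 g/stick ≈ 66 g
chopped walnuts: 3 tbsp × 7/4 ÷ 16 tbsp/cup × 117 g/cup ≈ 38 g
milk: 100 g × 7/4 ÷ 245 g/cup × 16 tbsp/cup ≈ 11 tbsp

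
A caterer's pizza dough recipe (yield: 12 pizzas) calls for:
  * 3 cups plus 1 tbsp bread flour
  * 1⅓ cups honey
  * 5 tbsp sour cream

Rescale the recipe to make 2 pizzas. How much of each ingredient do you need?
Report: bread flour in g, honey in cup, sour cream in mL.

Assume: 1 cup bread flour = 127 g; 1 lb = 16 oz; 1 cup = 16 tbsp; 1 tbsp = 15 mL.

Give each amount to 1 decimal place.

Scaling factor: 2/12 = 1/6.
bread flour: (3 cup + 1 tbsp = 3.0625 cup) × 1/6 × 127 g/cup ≈ 64.8 g
honey: 4/3 cup × 1/6 ≈ 0.2 cup
sour cream: 5 tbsp × 1/6 × 15 mL/tbsp = 12.5 mL

bread flour: 64.8 g; honey: 0.2 cup; sour cream: 12.5 mL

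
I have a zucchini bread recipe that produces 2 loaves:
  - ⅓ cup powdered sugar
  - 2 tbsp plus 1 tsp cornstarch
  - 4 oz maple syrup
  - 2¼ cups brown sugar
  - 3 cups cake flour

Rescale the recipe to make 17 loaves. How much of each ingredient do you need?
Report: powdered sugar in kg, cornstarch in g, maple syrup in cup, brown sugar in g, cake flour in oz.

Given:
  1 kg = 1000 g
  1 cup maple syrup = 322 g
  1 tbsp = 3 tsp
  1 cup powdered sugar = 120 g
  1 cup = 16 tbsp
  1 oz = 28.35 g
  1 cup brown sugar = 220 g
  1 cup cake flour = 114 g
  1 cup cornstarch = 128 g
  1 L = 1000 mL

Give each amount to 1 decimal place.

Scaling factor: 17/2 = 8.5.
powdered sugar: 1/3 cup × 17/2 × 120 g/cup ÷ 1000 g/kg ≈ 0.3 kg
cornstarch: (2 tbsp + 1 tsp = 7/3 tbsp) × 17/2 ÷ 16 tbsp/cup × 128 g/cup ≈ 158.7 g
maple syrup: 4 oz × 17/2 × 28.35 g/oz ÷ 322 g/cup ≈ 3.0 cup
brown sugar: 2.25 cup × 17/2 × 220 g/cup = 4207.5 g
cake flour: 3 cup × 17/2 × 114 g/cup ÷ 28.35 g/oz ≈ 102.5 oz

powdered sugar: 0.3 kg; cornstarch: 158.7 g; maple syrup: 3.0 cup; brown sugar: 4207.5 g; cake flour: 102.5 oz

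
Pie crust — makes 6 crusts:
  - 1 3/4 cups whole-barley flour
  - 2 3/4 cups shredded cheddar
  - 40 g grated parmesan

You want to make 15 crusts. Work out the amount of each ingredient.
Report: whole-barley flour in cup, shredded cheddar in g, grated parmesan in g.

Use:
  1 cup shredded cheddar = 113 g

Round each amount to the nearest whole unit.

whole-barley flour: 4 cup; shredded cheddar: 777 g; grated parmesan: 100 g

Scaling factor: 15/6 = 5/2 = 2.5.
whole-barley flour: 1.75 cup × 5/2 ≈ 4 cup
shredded cheddar: 2.75 cup × 5/2 × 113 g/cup ≈ 777 g
grated parmesan: 40 g × 5/2 = 100 g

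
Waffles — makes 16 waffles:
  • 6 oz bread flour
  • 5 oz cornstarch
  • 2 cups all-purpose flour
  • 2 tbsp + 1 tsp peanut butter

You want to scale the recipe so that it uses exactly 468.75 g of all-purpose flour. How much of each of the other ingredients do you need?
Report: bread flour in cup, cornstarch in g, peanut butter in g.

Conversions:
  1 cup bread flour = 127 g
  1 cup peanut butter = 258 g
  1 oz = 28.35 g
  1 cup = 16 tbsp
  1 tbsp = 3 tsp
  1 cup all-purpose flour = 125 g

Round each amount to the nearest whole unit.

bread flour: 3 cup; cornstarch: 266 g; peanut butter: 71 g

The original recipe has 250 g of all-purpose flour, so the scaling factor is 468.75 ÷ 250 = 15/8 = 1.875.
bread flour: 6 oz × 15/8 × 28.35 g/oz ÷ 127 g/cup ≈ 3 cup
cornstarch: 5 oz × 15/8 × 28.35 g/oz ≈ 266 g
peanut butter: (2 tbsp + 1 tsp = 7/3 tbsp) × 15/8 ÷ 16 tbsp/cup × 258 g/cup ≈ 71 g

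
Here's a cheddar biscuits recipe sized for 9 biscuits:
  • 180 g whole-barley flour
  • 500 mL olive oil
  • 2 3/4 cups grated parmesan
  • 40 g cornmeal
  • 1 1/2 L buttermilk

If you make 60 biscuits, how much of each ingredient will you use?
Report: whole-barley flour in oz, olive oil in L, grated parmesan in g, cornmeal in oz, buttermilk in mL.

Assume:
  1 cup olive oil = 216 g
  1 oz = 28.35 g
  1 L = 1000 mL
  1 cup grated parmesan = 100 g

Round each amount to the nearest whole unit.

Scaling factor: 60/9 = 20/3.
whole-barley flour: 180 g × 20/3 ÷ 28.35 g/oz ≈ 42 oz
olive oil: 500 mL × 20/3 ÷ 1000 mL/L ≈ 3 L
grated parmesan: 2.75 cup × 20/3 × 100 g/cup ≈ 1833 g
cornmeal: 40 g × 20/3 ÷ 28.35 g/oz ≈ 9 oz
buttermilk: 1.5 L × 20/3 × 1000 mL/L = 10000 mL

whole-barley flour: 42 oz; olive oil: 3 L; grated parmesan: 1833 g; cornmeal: 9 oz; buttermilk: 10000 mL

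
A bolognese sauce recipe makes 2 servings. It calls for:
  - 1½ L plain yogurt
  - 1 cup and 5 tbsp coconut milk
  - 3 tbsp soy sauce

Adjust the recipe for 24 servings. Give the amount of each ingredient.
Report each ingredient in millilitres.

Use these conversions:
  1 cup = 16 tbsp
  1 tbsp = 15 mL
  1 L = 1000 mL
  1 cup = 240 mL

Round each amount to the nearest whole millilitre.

Scaling factor: 24/2 = 12.
plain yogurt: 1.5 L × 12 × 1000 mL/L = 18000 mL
coconut milk: (1 cup + 5 tbsp = 1.3125 cup) × 12 × 240 mL/cup = 3780 mL
soy sauce: 3 tbsp × 12 × 15 mL/tbsp = 540 mL

plain yogurt: 18000 mL; coconut milk: 3780 mL; soy sauce: 540 mL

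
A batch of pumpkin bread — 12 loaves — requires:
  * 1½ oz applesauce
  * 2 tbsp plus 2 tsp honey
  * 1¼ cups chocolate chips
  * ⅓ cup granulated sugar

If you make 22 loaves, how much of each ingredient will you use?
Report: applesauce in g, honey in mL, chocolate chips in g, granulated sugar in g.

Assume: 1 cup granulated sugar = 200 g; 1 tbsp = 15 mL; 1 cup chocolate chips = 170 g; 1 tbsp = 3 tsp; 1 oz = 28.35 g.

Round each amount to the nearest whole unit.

applesauce: 78 g; honey: 73 mL; chocolate chips: 390 g; granulated sugar: 122 g

Scaling factor: 22/12 = 11/6.
applesauce: 1.5 oz × 11/6 × 28.35 g/oz ≈ 78 g
honey: (2 tbsp + 2 tsp = 8/3 tbsp) × 11/6 × 15 mL/tbsp ≈ 73 mL
chocolate chips: 1.25 cup × 11/6 × 170 g/cup ≈ 390 g
granulated sugar: 1/3 cup × 11/6 × 200 g/cup ≈ 122 g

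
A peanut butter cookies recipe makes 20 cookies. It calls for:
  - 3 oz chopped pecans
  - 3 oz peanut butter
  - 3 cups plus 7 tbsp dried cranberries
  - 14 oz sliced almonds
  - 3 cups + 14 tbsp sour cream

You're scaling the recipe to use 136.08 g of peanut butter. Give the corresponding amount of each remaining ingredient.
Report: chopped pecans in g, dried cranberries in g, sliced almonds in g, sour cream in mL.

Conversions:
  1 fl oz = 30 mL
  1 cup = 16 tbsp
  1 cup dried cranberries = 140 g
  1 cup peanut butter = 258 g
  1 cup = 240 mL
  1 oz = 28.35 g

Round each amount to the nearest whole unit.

chopped pecans: 136 g; dried cranberries: 770 g; sliced almonds: 635 g; sour cream: 1488 mL

The original recipe has 85.05 g of peanut butter, so the scaling factor is 136.08 ÷ 85.05 = 8/5 = 1.6.
chopped pecans: 3 oz × 8/5 × 28.35 g/oz ≈ 136 g
dried cranberries: (3 cup + 7 tbsp = 3.4375 cup) × 8/5 × 140 g/cup = 770 g
sliced almonds: 14 oz × 8/5 × 28.35 g/oz ≈ 635 g
sour cream: (3 cup + 14 tbsp = 3.875 cup) × 8/5 × 240 mL/cup = 1488 mL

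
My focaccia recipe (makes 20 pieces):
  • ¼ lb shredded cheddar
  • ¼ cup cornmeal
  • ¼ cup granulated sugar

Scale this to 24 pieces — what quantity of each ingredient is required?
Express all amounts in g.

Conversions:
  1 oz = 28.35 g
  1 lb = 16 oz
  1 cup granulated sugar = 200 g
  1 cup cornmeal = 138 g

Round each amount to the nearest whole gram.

shredded cheddar: 136 g; cornmeal: 41 g; granulated sugar: 60 g

Scaling factor: 24/20 = 6/5 = 1.2.
shredded cheddar: 0.25 lb × 6/5 × 16 oz/lb × 28.35 g/oz ≈ 136 g
cornmeal: 0.25 cup × 6/5 × 138 g/cup ≈ 41 g
granulated sugar: 0.25 cup × 6/5 × 200 g/cup = 60 g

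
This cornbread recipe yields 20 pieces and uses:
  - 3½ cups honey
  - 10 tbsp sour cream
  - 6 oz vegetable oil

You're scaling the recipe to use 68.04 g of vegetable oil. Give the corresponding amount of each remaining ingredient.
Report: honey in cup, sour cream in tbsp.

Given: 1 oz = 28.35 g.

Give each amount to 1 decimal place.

honey: 1.4 cup; sour cream: 4.0 tbsp

The original recipe has 170.1 g of vegetable oil, so the scaling factor is 68.04 ÷ 170.1 = 2/5 = 0.4.
honey: 3.5 cup × 2/5 = 1.4 cup
sour cream: 10 tbsp × 2/5 = 4.0 tbsp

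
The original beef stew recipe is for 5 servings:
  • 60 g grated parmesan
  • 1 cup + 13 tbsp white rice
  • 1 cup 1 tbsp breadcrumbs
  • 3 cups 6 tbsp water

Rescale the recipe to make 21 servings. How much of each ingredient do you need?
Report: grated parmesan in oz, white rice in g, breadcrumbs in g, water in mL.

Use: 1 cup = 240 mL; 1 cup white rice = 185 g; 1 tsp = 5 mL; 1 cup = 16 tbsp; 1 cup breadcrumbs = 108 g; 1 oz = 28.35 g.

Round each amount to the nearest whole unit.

Scaling factor: 21/5 = 4.2.
grated parmesan: 60 g × 21/5 ÷ 28.35 g/oz ≈ 9 oz
white rice: (1 cup + 13 tbsp = 1.8125 cup) × 21/5 × 185 g/cup ≈ 1408 g
breadcrumbs: (1 cup + 1 tbsp = 1.0625 cup) × 21/5 × 108 g/cup ≈ 482 g
water: (3 cup + 6 tbsp = 3.375 cup) × 21/5 × 240 mL/cup = 3402 mL

grated parmesan: 9 oz; white rice: 1408 g; breadcrumbs: 482 g; water: 3402 mL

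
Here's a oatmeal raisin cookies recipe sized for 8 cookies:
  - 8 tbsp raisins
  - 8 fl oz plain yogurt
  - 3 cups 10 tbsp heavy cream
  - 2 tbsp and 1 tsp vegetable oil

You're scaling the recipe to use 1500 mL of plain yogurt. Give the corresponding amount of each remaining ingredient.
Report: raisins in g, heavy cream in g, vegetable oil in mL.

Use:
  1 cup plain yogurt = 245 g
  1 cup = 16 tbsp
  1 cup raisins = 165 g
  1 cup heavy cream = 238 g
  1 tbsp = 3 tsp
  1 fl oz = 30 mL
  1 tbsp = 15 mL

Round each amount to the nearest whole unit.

raisins: 516 g; heavy cream: 5392 g; vegetable oil: 219 mL

The original recipe has 240 mL of plain yogurt, so the scaling factor is 1500 ÷ 240 = 25/4 = 6.25.
raisins: 8 tbsp × 25/4 ÷ 16 tbsp/cup × 165 g/cup ≈ 516 g
heavy cream: (3 cup + 10 tbsp = 3.625 cup) × 25/4 × 238 g/cup ≈ 5392 g
vegetable oil: (2 tbsp + 1 tsp = 7/3 tbsp) × 25/4 × 15 mL/tbsp ≈ 219 mL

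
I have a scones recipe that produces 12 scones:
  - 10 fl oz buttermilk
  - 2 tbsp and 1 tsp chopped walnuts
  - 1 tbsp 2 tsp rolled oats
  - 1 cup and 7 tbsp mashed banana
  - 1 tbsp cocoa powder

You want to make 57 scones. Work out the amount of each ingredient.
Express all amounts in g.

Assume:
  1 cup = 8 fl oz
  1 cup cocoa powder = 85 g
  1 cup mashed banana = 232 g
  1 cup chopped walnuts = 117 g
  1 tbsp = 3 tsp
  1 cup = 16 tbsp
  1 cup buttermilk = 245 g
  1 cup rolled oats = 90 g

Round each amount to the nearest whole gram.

Scaling factor: 57/12 = 19/4 = 4.75.
buttermilk: 10 fl oz × 19/4 ÷ 8 fl oz/cup × 245 g/cup ≈ 1455 g
chopped walnuts: (2 tbsp + 1 tsp = 7/3 tbsp) × 19/4 ÷ 16 tbsp/cup × 117 g/cup ≈ 81 g
rolled oats: (1 tbsp + 2 tsp = 5/3 tbsp) × 19/4 ÷ 16 tbsp/cup × 90 g/cup ≈ 45 g
mashed banana: (1 cup + 7 tbsp = 1.4375 cup) × 19/4 × 232 g/cup ≈ 1584 g
cocoa powder: 1 tbsp × 19/4 ÷ 16 tbsp/cup × 85 g/cup ≈ 25 g

buttermilk: 1455 g; chopped walnuts: 81 g; rolled oats: 45 g; mashed banana: 1584 g; cocoa powder: 25 g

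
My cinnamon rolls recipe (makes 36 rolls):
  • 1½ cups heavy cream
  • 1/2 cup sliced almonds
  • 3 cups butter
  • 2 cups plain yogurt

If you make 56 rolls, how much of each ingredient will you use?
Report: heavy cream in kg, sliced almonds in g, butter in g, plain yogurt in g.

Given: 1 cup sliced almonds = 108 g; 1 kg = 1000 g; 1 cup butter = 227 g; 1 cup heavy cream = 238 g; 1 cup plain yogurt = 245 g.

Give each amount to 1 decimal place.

heavy cream: 0.6 kg; sliced almonds: 84.0 g; butter: 1059.3 g; plain yogurt: 762.2 g

Scaling factor: 56/36 = 14/9.
heavy cream: 1.5 cup × 14/9 × 238 g/cup ÷ 1000 g/kg ≈ 0.6 kg
sliced almonds: 0.5 cup × 14/9 × 108 g/cup = 84.0 g
butter: 3 cup × 14/9 × 227 g/cup ≈ 1059.3 g
plain yogurt: 2 cup × 14/9 × 245 g/cup ≈ 762.2 g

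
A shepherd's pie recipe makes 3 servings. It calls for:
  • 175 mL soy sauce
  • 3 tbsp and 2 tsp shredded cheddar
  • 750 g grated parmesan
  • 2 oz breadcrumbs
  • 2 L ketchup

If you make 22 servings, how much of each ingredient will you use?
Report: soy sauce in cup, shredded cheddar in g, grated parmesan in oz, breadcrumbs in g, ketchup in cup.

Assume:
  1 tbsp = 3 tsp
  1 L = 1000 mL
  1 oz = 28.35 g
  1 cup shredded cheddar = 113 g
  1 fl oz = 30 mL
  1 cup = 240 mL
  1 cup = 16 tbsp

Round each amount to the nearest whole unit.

Scaling factor: 22/3.
soy sauce: 175 mL × 22/3 ÷ 240 mL/cup ≈ 5 cup
shredded cheddar: (3 tbsp + 2 tsp = 11/3 tbsp) × 22/3 ÷ 16 tbsp/cup × 113 g/cup ≈ 190 g
grated parmesan: 750 g × 22/3 ÷ 28.35 g/oz ≈ 194 oz
breadcrumbs: 2 oz × 22/3 × 28.35 g/oz ≈ 416 g
ketchup: 2 L × 22/3 × 1000 mL/L ÷ 240 mL/cup ≈ 61 cup

soy sauce: 5 cup; shredded cheddar: 190 g; grated parmesan: 194 oz; breadcrumbs: 416 g; ketchup: 61 cup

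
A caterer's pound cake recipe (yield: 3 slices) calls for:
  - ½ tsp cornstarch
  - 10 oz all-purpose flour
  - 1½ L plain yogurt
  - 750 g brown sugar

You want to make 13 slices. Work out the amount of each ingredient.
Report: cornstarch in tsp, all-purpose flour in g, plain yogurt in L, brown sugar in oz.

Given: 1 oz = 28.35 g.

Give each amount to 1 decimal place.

cornstarch: 2.2 tsp; all-purpose flour: 1228.5 g; plain yogurt: 6.5 L; brown sugar: 114.6 oz

Scaling factor: 13/3.
cornstarch: 0.5 tsp × 13/3 ≈ 2.2 tsp
all-purpose flour: 10 oz × 13/3 × 28.35 g/oz = 1228.5 g
plain yogurt: 1.5 L × 13/3 = 6.5 L
brown sugar: 750 g × 13/3 ÷ 28.35 g/oz ≈ 114.6 oz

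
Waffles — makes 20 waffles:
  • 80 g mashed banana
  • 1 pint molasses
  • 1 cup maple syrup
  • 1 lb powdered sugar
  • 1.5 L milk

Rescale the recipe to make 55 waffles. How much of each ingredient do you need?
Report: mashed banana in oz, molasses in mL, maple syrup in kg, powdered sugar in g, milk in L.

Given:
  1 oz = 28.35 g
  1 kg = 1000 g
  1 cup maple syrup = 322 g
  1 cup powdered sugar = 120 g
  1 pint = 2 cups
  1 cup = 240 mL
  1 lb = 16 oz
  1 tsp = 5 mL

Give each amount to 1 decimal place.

Scaling factor: 55/20 = 11/4 = 2.75.
mashed banana: 80 g × 11/4 ÷ 28.35 g/oz ≈ 7.8 oz
molasses: 1 pint × 11/4 × 2 cup/pint × 240 mL/cup = 1320.0 mL
maple syrup: 1 cup × 11/4 × 322 g/cup ÷ 1000 g/kg ≈ 0.9 kg
powdered sugar: 1 lb × 11/4 × 16 oz/lb × 28.35 g/oz = 1247.4 g
milk: 1.5 L × 11/4 ≈ 4.1 L

mashed banana: 7.8 oz; molasses: 1320.0 mL; maple syrup: 0.9 kg; powdered sugar: 1247.4 g; milk: 4.1 L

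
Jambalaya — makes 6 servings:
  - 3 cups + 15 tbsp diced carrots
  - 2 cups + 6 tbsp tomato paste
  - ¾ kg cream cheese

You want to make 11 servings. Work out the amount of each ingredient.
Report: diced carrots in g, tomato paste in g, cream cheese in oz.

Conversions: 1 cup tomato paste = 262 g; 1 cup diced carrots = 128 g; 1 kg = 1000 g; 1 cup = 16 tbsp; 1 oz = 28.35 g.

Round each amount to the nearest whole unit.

diced carrots: 924 g; tomato paste: 1141 g; cream cheese: 49 oz

Scaling factor: 11/6.
diced carrots: (3 cup + 15 tbsp = 3.9375 cup) × 11/6 × 128 g/cup = 924 g
tomato paste: (2 cup + 6 tbsp = 2.375 cup) × 11/6 × 262 g/cup ≈ 1141 g
cream cheese: 0.75 kg × 11/6 × 1000 g/kg ÷ 28.35 g/oz ≈ 49 oz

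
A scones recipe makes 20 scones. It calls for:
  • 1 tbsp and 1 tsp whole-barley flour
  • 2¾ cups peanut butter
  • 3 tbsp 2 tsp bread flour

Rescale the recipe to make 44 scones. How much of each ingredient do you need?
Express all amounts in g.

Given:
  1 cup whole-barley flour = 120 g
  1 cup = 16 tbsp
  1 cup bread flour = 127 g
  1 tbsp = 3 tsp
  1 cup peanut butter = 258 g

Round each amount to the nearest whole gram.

Scaling factor: 44/20 = 11/5 = 2.2.
whole-barley flour: (1 tbsp + 1 tsp = 4/3 tbsp) × 11/5 ÷ 16 tbsp/cup × 120 g/cup = 22 g
peanut butter: 2.75 cup × 11/5 × 258 g/cup ≈ 1561 g
bread flour: (3 tbsp + 2 tsp = 11/3 tbsp) × 11/5 ÷ 16 tbsp/cup × 127 g/cup ≈ 64 g

whole-barley flour: 22 g; peanut butter: 1561 g; bread flour: 64 g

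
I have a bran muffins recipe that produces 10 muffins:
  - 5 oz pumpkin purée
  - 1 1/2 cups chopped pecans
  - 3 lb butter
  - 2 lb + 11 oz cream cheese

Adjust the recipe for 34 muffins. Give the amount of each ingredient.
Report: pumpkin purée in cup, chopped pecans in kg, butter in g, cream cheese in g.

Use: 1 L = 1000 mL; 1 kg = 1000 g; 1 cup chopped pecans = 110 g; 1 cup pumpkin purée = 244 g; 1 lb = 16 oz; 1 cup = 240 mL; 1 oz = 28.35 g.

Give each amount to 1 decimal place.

pumpkin purée: 2.0 cup; chopped pecans: 0.6 kg; butter: 4626.7 g; cream cheese: 4144.8 g

Scaling factor: 34/10 = 17/5 = 3.4.
pumpkin purée: 5 oz × 17/5 × 28.35 g/oz ÷ 244 g/cup ≈ 2.0 cup
chopped pecans: 1.5 cup × 17/5 × 110 g/cup ÷ 1000 g/kg ≈ 0.6 kg
butter: 3 lb × 17/5 × 16 oz/lb × 28.35 g/oz ≈ 4626.7 g
cream cheese: (2 lb + 11 oz = 2.6875 lb) × 17/5 × 16 oz/lb × 28.35 g/oz ≈ 4144.8 g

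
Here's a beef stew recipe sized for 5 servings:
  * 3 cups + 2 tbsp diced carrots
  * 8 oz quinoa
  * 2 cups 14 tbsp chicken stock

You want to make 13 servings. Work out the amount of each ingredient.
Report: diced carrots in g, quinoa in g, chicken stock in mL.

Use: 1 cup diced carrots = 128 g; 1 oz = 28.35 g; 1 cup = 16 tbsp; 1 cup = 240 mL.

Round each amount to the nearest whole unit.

Scaling factor: 13/5 = 2.6.
diced carrots: (3 cup + 2 tbsp = 3.125 cup) × 13/5 × 128 g/cup = 1040 g
quinoa: 8 oz × 13/5 × 28.35 g/oz ≈ 590 g
chicken stock: (2 cup + 14 tbsp = 2.875 cup) × 13/5 × 240 mL/cup = 1794 mL

diced carrots: 1040 g; quinoa: 590 g; chicken stock: 1794 mL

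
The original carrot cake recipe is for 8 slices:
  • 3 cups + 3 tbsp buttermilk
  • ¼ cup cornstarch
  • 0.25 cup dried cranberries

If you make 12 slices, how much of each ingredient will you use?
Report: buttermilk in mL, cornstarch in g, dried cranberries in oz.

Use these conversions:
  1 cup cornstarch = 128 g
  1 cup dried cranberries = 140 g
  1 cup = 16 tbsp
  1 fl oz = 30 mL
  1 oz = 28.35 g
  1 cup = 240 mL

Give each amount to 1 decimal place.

buttermilk: 1147.5 mL; cornstarch: 48.0 g; dried cranberries: 1.9 oz

Scaling factor: 12/8 = 3/2 = 1.5.
buttermilk: (3 cup + 3 tbsp = 3.1875 cup) × 3/2 × 240 mL/cup = 1147.5 mL
cornstarch: 0.25 cup × 3/2 × 128 g/cup = 48.0 g
dried cranberries: 0.25 cup × 3/2 × 140 g/cup ÷ 28.35 g/oz ≈ 1.9 oz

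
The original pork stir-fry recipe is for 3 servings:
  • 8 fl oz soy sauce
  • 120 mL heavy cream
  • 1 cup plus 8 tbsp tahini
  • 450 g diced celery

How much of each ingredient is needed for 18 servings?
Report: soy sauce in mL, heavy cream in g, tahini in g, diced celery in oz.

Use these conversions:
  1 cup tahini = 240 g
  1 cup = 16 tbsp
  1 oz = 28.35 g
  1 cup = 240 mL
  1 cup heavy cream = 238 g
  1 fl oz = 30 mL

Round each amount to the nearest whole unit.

Scaling factor: 18/3 = 6.
soy sauce: 8 fl oz × 6 × 30 mL/fl oz = 1440 mL
heavy cream: 120 mL × 6 ÷ 240 mL/cup × 238 g/cup = 714 g
tahini: (1 cup + 8 tbsp = 1.5 cup) × 6 × 240 g/cup = 2160 g
diced celery: 450 g × 6 ÷ 28.35 g/oz ≈ 95 oz

soy sauce: 1440 mL; heavy cream: 714 g; tahini: 2160 g; diced celery: 95 oz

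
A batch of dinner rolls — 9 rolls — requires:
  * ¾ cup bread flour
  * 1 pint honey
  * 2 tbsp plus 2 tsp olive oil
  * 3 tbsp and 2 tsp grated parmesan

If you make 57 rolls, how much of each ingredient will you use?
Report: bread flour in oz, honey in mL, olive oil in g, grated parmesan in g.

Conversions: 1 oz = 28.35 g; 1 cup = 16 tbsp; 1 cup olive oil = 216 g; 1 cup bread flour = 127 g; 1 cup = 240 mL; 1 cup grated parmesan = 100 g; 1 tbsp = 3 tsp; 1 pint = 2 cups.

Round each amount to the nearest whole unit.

bread flour: 21 oz; honey: 3040 mL; olive oil: 228 g; grated parmesan: 145 g

Scaling factor: 57/9 = 19/3.
bread flour: 0.75 cup × 19/3 × 127 g/cup ÷ 28.35 g/oz ≈ 21 oz
honey: 1 pint × 19/3 × 2 cup/pint × 240 mL/cup = 3040 mL
olive oil: (2 tbsp + 2 tsp = 8/3 tbsp) × 19/3 ÷ 16 tbsp/cup × 216 g/cup = 228 g
grated parmesan: (3 tbsp + 2 tsp = 11/3 tbsp) × 19/3 ÷ 16 tbsp/cup × 100 g/cup ≈ 145 g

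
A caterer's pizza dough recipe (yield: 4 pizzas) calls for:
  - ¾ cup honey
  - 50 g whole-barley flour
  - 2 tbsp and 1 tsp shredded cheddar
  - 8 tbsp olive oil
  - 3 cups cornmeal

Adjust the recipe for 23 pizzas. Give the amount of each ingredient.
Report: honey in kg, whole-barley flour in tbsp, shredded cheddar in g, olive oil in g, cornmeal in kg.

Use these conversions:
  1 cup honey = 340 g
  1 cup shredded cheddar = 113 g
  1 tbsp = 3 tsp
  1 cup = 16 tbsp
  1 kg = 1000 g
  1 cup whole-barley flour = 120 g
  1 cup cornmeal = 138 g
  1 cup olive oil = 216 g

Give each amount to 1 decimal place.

Scaling factor: 23/4 = 5.75.
honey: 0.75 cup × 23/4 × 340 g/cup ÷ 1000 g/kg ≈ 1.5 kg
whole-barley flour: 50 g × 23/4 ÷ 120 g/cup × 16 tbsp/cup ≈ 38.3 tbsp
shredded cheddar: (2 tbsp + 1 tsp = 7/3 tbsp) × 23/4 ÷ 16 tbsp/cup × 113 g/cup ≈ 94.8 g
olive oil: 8 tbsp × 23/4 ÷ 16 tbsp/cup × 216 g/cup = 621.0 g
cornmeal: 3 cup × 23/4 × 138 g/cup ÷ 1000 g/kg ≈ 2.4 kg

honey: 1.5 kg; whole-barley flour: 38.3 tbsp; shredded cheddar: 94.8 g; olive oil: 621.0 g; cornmeal: 2.4 kg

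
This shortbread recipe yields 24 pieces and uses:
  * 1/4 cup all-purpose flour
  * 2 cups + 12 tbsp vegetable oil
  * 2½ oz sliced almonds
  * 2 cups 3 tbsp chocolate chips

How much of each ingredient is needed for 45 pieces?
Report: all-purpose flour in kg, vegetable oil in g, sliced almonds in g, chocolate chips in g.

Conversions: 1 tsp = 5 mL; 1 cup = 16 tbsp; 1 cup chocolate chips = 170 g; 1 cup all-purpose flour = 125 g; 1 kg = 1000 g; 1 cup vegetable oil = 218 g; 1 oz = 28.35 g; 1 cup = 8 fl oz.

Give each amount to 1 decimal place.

Scaling factor: 45/24 = 15/8 = 1.875.
all-purpose flour: 0.25 cup × 15/8 × 125 g/cup ÷ 1000 g/kg ≈ 0.1 kg
vegetable oil: (2 cup + 12 tbsp = 2.75 cup) × 15/8 × 218 g/cup ≈ 1124.1 g
sliced almonds: 2.5 oz × 15/8 × 28.35 g/oz ≈ 132.9 g
chocolate chips: (2 cup + 3 tbsp = 2.1875 cup) × 15/8 × 170 g/cup ≈ 697.3 g

all-purpose flour: 0.1 kg; vegetable oil: 1124.1 g; sliced almonds: 132.9 g; chocolate chips: 697.3 g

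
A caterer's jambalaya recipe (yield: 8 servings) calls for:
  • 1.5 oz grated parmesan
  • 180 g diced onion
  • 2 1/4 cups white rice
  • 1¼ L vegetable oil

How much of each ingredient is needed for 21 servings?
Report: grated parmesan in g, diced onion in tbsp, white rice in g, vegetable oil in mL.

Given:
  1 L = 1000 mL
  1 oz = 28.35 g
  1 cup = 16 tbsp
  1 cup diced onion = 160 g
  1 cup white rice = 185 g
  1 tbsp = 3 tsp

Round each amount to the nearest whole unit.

grated parmesan: 112 g; diced onion: 47 tbsp; white rice: 1093 g; vegetable oil: 3281 mL

Scaling factor: 21/8 = 2.625.
grated parmesan: 1.5 oz × 21/8 × 28.35 g/oz ≈ 112 g
diced onion: 180 g × 21/8 ÷ 160 g/cup × 16 tbsp/cup ≈ 47 tbsp
white rice: 2.25 cup × 21/8 × 185 g/cup ≈ 1093 g
vegetable oil: 1.25 L × 21/8 × 1000 mL/L ≈ 3281 mL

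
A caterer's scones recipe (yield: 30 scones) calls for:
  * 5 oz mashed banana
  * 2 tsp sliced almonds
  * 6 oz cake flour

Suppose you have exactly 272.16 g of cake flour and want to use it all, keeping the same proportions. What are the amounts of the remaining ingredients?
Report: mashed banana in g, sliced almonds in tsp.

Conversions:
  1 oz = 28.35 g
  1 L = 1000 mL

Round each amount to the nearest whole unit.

mashed banana: 227 g; sliced almonds: 3 tsp

The original recipe has 170.1 g of cake flour, so the scaling factor is 272.16 ÷ 170.1 = 8/5 = 1.6.
mashed banana: 5 oz × 8/5 × 28.35 g/oz ≈ 227 g
sliced almonds: 2 tsp × 8/5 ≈ 3 tsp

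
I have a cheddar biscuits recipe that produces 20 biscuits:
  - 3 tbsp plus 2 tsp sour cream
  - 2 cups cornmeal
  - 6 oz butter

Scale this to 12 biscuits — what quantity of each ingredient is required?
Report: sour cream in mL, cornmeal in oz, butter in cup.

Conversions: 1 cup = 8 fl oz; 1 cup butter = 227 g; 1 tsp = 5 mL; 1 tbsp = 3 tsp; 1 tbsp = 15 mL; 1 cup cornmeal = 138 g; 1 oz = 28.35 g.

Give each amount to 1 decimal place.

Scaling factor: 12/20 = 3/5 = 0.6.
sour cream: (3 tbsp + 2 tsp = 11/3 tbsp) × 3/5 × 15 mL/tbsp = 33.0 mL
cornmeal: 2 cup × 3/5 × 138 g/cup ÷ 28.35 g/oz ≈ 5.8 oz
butter: 6 oz × 3/5 × 28.35 g/oz ÷ 227 g/cup ≈ 0.4 cup

sour cream: 33.0 mL; cornmeal: 5.8 oz; butter: 0.4 cup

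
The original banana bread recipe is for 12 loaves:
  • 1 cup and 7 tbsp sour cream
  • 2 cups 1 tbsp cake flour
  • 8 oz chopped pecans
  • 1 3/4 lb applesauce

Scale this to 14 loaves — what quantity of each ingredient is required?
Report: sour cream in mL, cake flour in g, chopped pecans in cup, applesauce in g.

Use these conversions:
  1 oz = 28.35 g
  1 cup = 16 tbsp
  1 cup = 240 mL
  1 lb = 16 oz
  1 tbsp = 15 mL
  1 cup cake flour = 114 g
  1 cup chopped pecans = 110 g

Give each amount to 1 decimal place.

sour cream: 402.5 mL; cake flour: 274.3 g; chopped pecans: 2.4 cup; applesauce: 926.1 g

Scaling factor: 14/12 = 7/6.
sour cream: (1 cup + 7 tbsp = 1.4375 cup) × 7/6 × 240 mL/cup = 402.5 mL
cake flour: (2 cup + 1 tbsp = 2.0625 cup) × 7/6 × 114 g/cup ≈ 274.3 g
chopped pecans: 8 oz × 7/6 × 28.35 g/oz ÷ 110 g/cup ≈ 2.4 cup
applesauce: 1.75 lb × 7/6 × 16 oz/lb × 28.35 g/oz = 926.1 g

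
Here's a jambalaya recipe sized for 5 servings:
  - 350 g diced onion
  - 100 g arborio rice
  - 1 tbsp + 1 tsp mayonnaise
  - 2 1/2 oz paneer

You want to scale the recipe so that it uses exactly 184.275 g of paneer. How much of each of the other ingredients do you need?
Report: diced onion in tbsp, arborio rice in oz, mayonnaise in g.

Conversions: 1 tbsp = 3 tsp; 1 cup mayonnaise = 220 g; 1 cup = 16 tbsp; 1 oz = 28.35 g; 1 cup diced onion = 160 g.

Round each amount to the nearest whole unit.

diced onion: 91 tbsp; arborio rice: 9 oz; mayonnaise: 48 g

The original recipe has 70.875 g of paneer, so the scaling factor is 184.275 ÷ 70.875 = 13/5 = 2.6.
diced onion: 350 g × 13/5 ÷ 160 g/cup × 16 tbsp/cup = 91 tbsp
arborio rice: 100 g × 13/5 ÷ 28.35 g/oz ≈ 9 oz
mayonnaise: (1 tbsp + 1 tsp = 4/3 tbsp) × 13/5 ÷ 16 tbsp/cup × 220 g/cup ≈ 48 g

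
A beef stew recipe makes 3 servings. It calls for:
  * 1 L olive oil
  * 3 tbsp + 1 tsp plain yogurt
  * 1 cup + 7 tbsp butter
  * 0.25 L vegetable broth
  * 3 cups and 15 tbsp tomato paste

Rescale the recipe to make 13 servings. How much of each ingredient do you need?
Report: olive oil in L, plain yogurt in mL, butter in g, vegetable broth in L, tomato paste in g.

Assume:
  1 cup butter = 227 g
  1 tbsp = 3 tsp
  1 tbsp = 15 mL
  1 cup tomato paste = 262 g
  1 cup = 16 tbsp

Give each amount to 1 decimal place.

olive oil: 4.3 L; plain yogurt: 216.7 mL; butter: 1414.0 g; vegetable broth: 1.1 L; tomato paste: 4470.4 g

Scaling factor: 13/3.
olive oil: 1 L × 13/3 ≈ 4.3 L
plain yogurt: (3 tbsp + 1 tsp = 10/3 tbsp) × 13/3 × 15 mL/tbsp ≈ 216.7 mL
butter: (1 cup + 7 tbsp = 1.4375 cup) × 13/3 × 227 g/cup ≈ 1414.0 g
vegetable broth: 0.25 L × 13/3 ≈ 1.1 L
tomato paste: (3 cup + 15 tbsp = 3.9375 cup) × 13/3 × 262 g/cup ≈ 4470.4 g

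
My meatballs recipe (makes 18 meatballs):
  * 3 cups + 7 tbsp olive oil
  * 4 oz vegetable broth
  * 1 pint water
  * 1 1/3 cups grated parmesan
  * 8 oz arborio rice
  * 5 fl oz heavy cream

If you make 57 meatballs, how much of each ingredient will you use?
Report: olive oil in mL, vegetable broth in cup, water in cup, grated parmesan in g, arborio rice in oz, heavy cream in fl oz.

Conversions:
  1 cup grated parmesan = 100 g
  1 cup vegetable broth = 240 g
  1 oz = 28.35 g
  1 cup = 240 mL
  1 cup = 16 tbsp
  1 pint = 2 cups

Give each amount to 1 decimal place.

Scaling factor: 57/18 = 19/6.
olive oil: (3 cup + 7 tbsp = 3.4375 cup) × 19/6 × 240 mL/cup = 2612.5 mL
vegetable broth: 4 oz × 19/6 × 28.35 g/oz ÷ 240 g/cup ≈ 1.5 cup
water: 1 pint × 19/6 × 2 cup/pint ≈ 6.3 cup
grated parmesan: 4/3 cup × 19/6 × 100 g/cup ≈ 422.2 g
arborio rice: 8 oz × 19/6 ≈ 25.3 oz
heavy cream: 5 fl oz × 19/6 ≈ 15.8 fl oz

olive oil: 2612.5 mL; vegetable broth: 1.5 cup; water: 6.3 cup; grated parmesan: 422.2 g; arborio rice: 25.3 oz; heavy cream: 15.8 fl oz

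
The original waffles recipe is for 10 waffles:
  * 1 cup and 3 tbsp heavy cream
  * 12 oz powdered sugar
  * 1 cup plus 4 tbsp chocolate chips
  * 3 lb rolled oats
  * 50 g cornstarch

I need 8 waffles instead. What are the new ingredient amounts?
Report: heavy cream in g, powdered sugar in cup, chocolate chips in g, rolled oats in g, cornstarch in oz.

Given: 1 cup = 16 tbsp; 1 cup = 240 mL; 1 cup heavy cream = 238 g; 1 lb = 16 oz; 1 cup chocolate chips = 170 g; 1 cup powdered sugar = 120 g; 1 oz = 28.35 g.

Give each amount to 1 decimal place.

heavy cream: 226.1 g; powdered sugar: 2.3 cup; chocolate chips: 170.0 g; rolled oats: 1088.6 g; cornstarch: 1.4 oz

Scaling factor: 8/10 = 4/5 = 0.8.
heavy cream: (1 cup + 3 tbsp = 1.1875 cup) × 4/5 × 238 g/cup = 226.1 g
powdered sugar: 12 oz × 4/5 × 28.35 g/oz ÷ 120 g/cup ≈ 2.3 cup
chocolate chips: (1 cup + 4 tbsp = 1.25 cup) × 4/5 × 170 g/cup = 170.0 g
rolled oats: 3 lb × 4/5 × 16 oz/lb × 28.35 g/oz ≈ 1088.6 g
cornstarch: 50 g × 4/5 ÷ 28.35 g/oz ≈ 1.4 oz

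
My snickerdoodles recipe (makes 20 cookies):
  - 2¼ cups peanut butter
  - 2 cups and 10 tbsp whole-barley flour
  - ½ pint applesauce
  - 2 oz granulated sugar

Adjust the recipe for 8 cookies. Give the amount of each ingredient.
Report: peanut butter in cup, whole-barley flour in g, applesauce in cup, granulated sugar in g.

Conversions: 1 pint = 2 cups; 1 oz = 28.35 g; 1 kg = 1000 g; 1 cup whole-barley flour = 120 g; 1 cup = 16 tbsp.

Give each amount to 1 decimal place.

peanut butter: 0.9 cup; whole-barley flour: 126.0 g; applesauce: 0.4 cup; granulated sugar: 22.7 g

Scaling factor: 8/20 = 2/5 = 0.4.
peanut butter: 2.25 cup × 2/5 = 0.9 cup
whole-barley flour: (2 cup + 10 tbsp = 2.625 cup) × 2/5 × 120 g/cup = 126.0 g
applesauce: 0.5 pint × 2/5 × 2 cup/pint = 0.4 cup
granulated sugar: 2 oz × 2/5 × 28.35 g/oz ≈ 22.7 g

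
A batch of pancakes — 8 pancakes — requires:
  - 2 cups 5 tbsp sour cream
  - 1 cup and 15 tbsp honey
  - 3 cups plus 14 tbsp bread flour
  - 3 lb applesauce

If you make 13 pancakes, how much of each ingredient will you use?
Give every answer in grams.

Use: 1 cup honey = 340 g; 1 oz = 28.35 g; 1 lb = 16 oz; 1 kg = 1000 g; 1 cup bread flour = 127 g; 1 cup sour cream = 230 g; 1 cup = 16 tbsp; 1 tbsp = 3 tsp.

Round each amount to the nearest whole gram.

sour cream: 864 g; honey: 1070 g; bread flour: 800 g; applesauce: 2211 g

Scaling factor: 13/8 = 1.625.
sour cream: (2 cup + 5 tbsp = 2.3125 cup) × 13/8 × 230 g/cup ≈ 864 g
honey: (1 cup + 15 tbsp = 1.9375 cup) × 13/8 × 340 g/cup ≈ 1070 g
bread flour: (3 cup + 14 tbsp = 3.875 cup) × 13/8 × 127 g/cup ≈ 800 g
applesauce: 3 lb × 13/8 × 16 oz/lb × 28.35 g/oz ≈ 2211 g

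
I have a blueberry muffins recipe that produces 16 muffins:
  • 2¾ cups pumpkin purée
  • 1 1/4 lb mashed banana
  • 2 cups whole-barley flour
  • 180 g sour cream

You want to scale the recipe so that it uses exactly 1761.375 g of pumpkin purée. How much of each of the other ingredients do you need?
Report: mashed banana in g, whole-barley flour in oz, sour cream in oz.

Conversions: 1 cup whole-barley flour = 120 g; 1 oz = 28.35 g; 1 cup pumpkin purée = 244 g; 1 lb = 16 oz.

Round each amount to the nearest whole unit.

mashed banana: 1488 g; whole-barley flour: 22 oz; sour cream: 17 oz

The original recipe has 671 g of pumpkin purée, so the scaling factor is 1761.375 ÷ 671 = 21/8 = 2.625.
mashed banana: 1.25 lb × 21/8 × 16 oz/lb × 28.35 g/oz ≈ 1488 g
whole-barley flour: 2 cup × 21/8 × 120 g/cup ÷ 28.35 g/oz ≈ 22 oz
sour cream: 180 g × 21/8 ÷ 28.35 g/oz ≈ 17 oz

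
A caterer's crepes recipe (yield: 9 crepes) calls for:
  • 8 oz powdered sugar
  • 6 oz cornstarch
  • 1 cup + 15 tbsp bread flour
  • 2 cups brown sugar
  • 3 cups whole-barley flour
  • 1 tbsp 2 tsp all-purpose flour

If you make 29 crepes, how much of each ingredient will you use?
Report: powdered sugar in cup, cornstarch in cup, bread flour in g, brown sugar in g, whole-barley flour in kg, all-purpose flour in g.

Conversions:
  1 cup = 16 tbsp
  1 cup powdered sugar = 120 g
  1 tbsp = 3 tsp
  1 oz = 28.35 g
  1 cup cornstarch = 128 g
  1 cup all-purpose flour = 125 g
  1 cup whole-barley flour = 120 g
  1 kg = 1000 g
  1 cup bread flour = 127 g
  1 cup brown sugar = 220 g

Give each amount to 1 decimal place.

powdered sugar: 6.1 cup; cornstarch: 4.3 cup; bread flour: 792.9 g; brown sugar: 1417.8 g; whole-barley flour: 1.2 kg; all-purpose flour: 42.0 g

Scaling factor: 29/9.
powdered sugar: 8 oz × 29/9 × 28.35 g/oz ÷ 120 g/cup ≈ 6.1 cup
cornstarch: 6 oz × 29/9 × 28.35 g/oz ÷ 128 g/cup ≈ 4.3 cup
bread flour: (1 cup + 15 tbsp = 1.9375 cup) × 29/9 × 127 g/cup ≈ 792.9 g
brown sugar: 2 cup × 29/9 × 220 g/cup ≈ 1417.8 g
whole-barley flour: 3 cup × 29/9 × 120 g/cup ÷ 1000 g/kg ≈ 1.2 kg
all-purpose flour: (1 tbsp + 2 tsp = 5/3 tbsp) × 29/9 ÷ 16 tbsp/cup × 125 g/cup ≈ 42.0 g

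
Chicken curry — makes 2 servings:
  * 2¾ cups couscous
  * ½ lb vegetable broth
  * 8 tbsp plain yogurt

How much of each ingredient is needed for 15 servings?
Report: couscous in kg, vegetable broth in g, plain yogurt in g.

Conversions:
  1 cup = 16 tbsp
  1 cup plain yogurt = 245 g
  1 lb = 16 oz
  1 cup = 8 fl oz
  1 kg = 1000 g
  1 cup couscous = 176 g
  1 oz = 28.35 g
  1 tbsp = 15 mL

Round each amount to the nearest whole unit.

couscous: 4 kg; vegetable broth: 1701 g; plain yogurt: 919 g

Scaling factor: 15/2 = 7.5.
couscous: 2.75 cup × 15/2 × 176 g/cup ÷ 1000 g/kg ≈ 4 kg
vegetable broth: 0.5 lb × 15/2 × 16 oz/lb × 28.35 g/oz = 1701 g
plain yogurt: 8 tbsp × 15/2 ÷ 16 tbsp/cup × 245 g/cup ≈ 919 g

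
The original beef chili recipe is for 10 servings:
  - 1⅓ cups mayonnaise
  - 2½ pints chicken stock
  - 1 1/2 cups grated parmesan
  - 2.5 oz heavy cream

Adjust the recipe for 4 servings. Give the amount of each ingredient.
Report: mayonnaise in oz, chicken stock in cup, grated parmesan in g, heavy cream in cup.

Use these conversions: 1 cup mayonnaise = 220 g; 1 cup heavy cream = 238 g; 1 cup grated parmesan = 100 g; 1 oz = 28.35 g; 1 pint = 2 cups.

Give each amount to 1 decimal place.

mayonnaise: 4.1 oz; chicken stock: 2.0 cup; grated parmesan: 60.0 g; heavy cream: 0.1 cup

Scaling factor: 4/10 = 2/5 = 0.4.
mayonnaise: 4/3 cup × 2/5 × 220 g/cup ÷ 28.35 g/oz ≈ 4.1 oz
chicken stock: 2.5 pint × 2/5 × 2 cup/pint = 2.0 cup
grated parmesan: 1.5 cup × 2/5 × 100 g/cup = 60.0 g
heavy cream: 2.5 oz × 2/5 × 28.35 g/oz ÷ 238 g/cup ≈ 0.1 cup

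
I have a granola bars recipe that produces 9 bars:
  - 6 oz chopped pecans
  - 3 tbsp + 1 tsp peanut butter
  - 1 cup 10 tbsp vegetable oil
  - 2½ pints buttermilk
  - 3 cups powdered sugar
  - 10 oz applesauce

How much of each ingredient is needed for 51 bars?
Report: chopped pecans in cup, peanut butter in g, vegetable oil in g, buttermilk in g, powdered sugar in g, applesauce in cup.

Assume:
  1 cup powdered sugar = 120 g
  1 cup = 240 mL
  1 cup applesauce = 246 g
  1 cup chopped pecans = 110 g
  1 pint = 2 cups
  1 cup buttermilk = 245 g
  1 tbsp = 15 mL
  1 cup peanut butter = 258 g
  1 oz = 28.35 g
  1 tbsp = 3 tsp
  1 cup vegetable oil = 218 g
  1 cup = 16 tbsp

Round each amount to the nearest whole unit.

Scaling factor: 51/9 = 17/3.
chopped pecans: 6 oz × 17/3 × 28.35 g/oz ÷ 110 g/cup ≈ 9 cup
peanut butter: (3 tbsp + 1 tsp = 10/3 tbsp) × 17/3 ÷ 16 tbsp/cup × 258 g/cup ≈ 305 g
vegetable oil: (1 cup + 10 tbsp = 1.625 cup) × 17/3 × 218 g/cup ≈ 2007 g
buttermilk: 2.5 pint × 17/3 × 2 cup/pint × 245 g/cup ≈ 6942 g
powdered sugar: 3 cup × 17/3 × 120 g/cup = 2040 g
applesauce: 10 oz × 17/3 × 28.35 g/oz ÷ 246 g/cup ≈ 7 cup

chopped pecans: 9 cup; peanut butter: 305 g; vegetable oil: 2007 g; buttermilk: 6942 g; powdered sugar: 2040 g; applesauce: 7 cup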